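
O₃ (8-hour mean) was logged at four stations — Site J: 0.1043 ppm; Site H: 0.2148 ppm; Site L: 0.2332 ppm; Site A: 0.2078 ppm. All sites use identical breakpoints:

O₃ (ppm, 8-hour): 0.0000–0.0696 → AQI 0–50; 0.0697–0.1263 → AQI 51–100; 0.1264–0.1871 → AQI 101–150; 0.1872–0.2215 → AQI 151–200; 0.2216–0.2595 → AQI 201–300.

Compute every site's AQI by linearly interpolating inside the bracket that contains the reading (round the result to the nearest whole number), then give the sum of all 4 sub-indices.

682

Site J: row 0.0697–0.1263 (AQI 51–100). (100−51)·(0.1043−0.0697)/(0.1263−0.0697) + 51 = 49·0.0346/0.0566 + 51 ≈ 80.95 → 81.
Site H: row 0.1872–0.2215 (AQI 151–200). (200−151)·(0.2148−0.1872)/(0.2215−0.1872) + 151 = 49·0.0276/0.0343 + 151 ≈ 190.43 → 190.
Site L 0.2332: bracket 0.2216–0.2595 → index 201–300; slope 99/0.0379, offset 0.0116.
AQI = 201 + 99/0.0379·0.0116 ≈ 231.30 ⇒ 231.
Site A 0.2078: bracket 0.1872–0.2215 → index 151–200; slope 49/0.0343, offset 0.0206.
AQI = 151 + 49/0.0343·0.0206 ≈ 180.43 ⇒ 180.
AQIs: Site J=81, Site H=190, Site L=231, Site A=180. Sum = 81 + 190 + 231 + 180 = 682.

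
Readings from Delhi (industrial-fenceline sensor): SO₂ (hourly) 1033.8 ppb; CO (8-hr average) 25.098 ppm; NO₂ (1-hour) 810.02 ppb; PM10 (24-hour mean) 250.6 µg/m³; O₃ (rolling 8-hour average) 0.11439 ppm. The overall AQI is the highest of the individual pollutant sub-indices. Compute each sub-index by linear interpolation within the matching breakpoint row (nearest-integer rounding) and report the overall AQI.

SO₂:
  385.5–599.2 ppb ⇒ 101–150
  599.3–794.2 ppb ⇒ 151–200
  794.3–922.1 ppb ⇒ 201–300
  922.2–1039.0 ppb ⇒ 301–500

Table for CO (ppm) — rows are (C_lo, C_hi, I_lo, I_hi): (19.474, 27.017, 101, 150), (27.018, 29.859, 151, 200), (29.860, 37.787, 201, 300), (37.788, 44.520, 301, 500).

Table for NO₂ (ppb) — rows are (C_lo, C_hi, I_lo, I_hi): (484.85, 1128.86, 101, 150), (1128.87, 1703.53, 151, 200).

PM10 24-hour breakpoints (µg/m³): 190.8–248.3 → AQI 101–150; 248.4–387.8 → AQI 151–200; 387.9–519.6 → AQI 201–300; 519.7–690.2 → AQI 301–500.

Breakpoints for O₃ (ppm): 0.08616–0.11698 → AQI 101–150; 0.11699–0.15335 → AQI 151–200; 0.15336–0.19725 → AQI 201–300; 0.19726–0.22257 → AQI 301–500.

SO₂: row 922.2–1039.0 (AQI 301–500). (500−301)·(1033.8−922.2)/(1039.0−922.2) + 301 = 199·111.6/116.8 + 301 ≈ 491.14 → 491.
CO: 25.098 lies in 19.474–27.017, so I_lo=101, I_hi=150, C_lo=19.474, C_hi=27.017.
(150−101)/(27.017−19.474) × (25.098−19.474) + 101 = 49/7.543 × 5.624 + 101 ≈ 137.53 → 138.
NO₂: row 484.85–1128.86 (AQI 101–150). (150−101)·(810.02−484.85)/(1128.86−484.85) + 101 = 49·325.17/644.01 + 101 ≈ 125.74 → 126.
PM10 250.6: bracket 248.4–387.8 → index 151–200; slope 49/139.4, offset 2.2.
AQI = 151 + 49/139.4·2.2 ≈ 151.77 ⇒ 152.
O₃ 0.11439: bracket 0.08616–0.11698 → index 101–150; slope 49/0.03082, offset 0.02823.
AQI = 101 + 49/0.03082·0.02823 ≈ 145.88 ⇒ 146.
Sub-indices: SO₂→491, CO→138, NO₂→126, PM10→152, O₃→146. Overall AQI = max = 491; dominant pollutant is SO₂.
AQI 491: Hazardous.

491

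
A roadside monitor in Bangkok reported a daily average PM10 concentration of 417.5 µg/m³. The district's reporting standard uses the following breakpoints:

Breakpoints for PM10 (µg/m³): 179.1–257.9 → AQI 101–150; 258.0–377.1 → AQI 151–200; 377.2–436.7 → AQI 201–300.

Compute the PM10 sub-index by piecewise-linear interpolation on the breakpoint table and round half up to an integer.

268

PM10 417.5: bracket 377.2–436.7 → index 201–300; slope 99/59.5, offset 40.3.
AQI = 201 + 99/59.5·40.3 ≈ 268.05 ⇒ 268.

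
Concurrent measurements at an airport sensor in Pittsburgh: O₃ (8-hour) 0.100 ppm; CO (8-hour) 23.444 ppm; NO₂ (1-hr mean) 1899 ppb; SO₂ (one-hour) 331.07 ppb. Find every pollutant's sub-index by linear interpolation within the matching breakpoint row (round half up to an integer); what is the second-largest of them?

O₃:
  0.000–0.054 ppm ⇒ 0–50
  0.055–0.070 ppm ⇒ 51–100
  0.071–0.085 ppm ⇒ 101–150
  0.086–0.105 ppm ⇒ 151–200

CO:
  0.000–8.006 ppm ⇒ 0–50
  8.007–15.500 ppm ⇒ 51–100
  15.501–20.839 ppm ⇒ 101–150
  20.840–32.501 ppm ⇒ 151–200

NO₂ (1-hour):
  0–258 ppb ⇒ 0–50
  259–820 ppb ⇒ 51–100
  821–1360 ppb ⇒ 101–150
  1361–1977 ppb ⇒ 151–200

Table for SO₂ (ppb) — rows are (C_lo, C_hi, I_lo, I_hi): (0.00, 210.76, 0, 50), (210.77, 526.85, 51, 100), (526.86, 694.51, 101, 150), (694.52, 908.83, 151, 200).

187

O₃: row 0.086–0.105 (AQI 151–200). (200−151)·(0.100−0.086)/(0.105−0.086) + 151 = 49·0.014/0.019 + 151 ≈ 187.11 → 187.
CO: 23.444 ∈ [20.840, 32.501] ↔ index [151, 200].
151 + (23.444−20.840)·(200−151)/(32.501−20.840) = 151 + 2.604·49/11.661 ≈ 161.94, so AQI = 162.
NO₂ 1899: bracket 1361–1977 → index 151–200; slope 49/616, offset 538.
AQI = 151 + 49/616·538 ≈ 193.80 ⇒ 194.
SO₂ 331.07: bracket 210.77–526.85 → index 51–100; slope 49/316.08, offset 120.30.
AQI = 51 + 49/316.08·120.30 ≈ 69.65 ⇒ 70.
Sub-indices: O₃→187, CO→162, NO₂→194, SO₂→70. Ranked high→low: 194, 187, 162, 70. Second-highest sub-index = 187.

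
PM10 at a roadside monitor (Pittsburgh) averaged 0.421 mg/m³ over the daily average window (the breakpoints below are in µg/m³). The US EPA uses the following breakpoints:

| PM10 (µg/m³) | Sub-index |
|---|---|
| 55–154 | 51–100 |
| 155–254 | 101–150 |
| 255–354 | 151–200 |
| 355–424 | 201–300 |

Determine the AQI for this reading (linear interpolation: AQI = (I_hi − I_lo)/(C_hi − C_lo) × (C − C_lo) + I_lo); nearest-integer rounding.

Convert: 0.421 mg/m³ = 421 µg/m³.
PM10: 421 ∈ [355, 424] ↔ index [201, 300].
201 + (421−355)·(300−201)/(424−355) = 201 + 66·99/69 ≈ 295.70, so AQI = 296.

296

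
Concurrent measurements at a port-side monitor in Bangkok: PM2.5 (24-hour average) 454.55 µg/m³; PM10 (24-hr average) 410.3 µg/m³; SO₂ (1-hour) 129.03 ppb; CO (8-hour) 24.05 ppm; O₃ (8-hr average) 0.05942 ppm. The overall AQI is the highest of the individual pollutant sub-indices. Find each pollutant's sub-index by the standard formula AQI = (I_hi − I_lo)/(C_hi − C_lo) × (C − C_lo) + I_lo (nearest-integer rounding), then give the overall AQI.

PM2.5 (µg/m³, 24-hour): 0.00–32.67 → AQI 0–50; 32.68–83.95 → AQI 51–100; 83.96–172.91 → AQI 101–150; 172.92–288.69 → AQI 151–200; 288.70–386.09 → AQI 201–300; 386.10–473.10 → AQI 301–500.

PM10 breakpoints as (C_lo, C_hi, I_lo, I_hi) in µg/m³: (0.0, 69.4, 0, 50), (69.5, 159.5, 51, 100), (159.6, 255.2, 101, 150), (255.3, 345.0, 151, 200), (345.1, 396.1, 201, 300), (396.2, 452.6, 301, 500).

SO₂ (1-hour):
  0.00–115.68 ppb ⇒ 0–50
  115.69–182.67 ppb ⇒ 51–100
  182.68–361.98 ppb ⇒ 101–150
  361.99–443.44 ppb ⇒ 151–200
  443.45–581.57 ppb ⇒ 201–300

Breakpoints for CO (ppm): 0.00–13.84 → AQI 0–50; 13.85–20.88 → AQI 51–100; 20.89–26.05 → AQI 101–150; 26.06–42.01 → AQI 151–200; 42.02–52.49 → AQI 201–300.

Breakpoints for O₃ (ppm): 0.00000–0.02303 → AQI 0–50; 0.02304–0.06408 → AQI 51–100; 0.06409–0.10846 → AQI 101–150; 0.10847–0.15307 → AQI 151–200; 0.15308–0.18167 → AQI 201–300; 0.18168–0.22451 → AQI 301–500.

PM2.5: 454.55 lies in 386.10–473.10, so I_lo=301, I_hi=500, C_lo=386.10, C_hi=473.10.
(500−301)/(473.10−386.10) × (454.55−386.10) + 301 = 199/87.00 × 68.45 + 301 ≈ 457.57 → 458.
PM10: 410.3 ∈ [396.2, 452.6] ↔ index [301, 500].
301 + (410.3−396.2)·(500−301)/(452.6−396.2) = 301 + 14.1·199/56.4 ≈ 350.75, so AQI = 351.
SO₂: row 115.69–182.67 (AQI 51–100). (100−51)·(129.03−115.69)/(182.67−115.69) + 51 = 49·13.34/66.98 + 51 ≈ 60.76 → 61.
CO 24.05: bracket 20.89–26.05 → index 101–150; slope 49/5.16, offset 3.16.
AQI = 101 + 49/5.16·3.16 ≈ 131.01 ⇒ 131.
O₃: row 0.02304–0.06408 (AQI 51–100). (100−51)·(0.05942−0.02304)/(0.06408−0.02304) + 51 = 49·0.03638/0.04104 + 51 ≈ 94.44 → 94.
Sub-indices: PM2.5→458, PM10→351, SO₂→61, CO→131, O₃→94. Overall AQI = max = 458; dominant pollutant is PM2.5.

458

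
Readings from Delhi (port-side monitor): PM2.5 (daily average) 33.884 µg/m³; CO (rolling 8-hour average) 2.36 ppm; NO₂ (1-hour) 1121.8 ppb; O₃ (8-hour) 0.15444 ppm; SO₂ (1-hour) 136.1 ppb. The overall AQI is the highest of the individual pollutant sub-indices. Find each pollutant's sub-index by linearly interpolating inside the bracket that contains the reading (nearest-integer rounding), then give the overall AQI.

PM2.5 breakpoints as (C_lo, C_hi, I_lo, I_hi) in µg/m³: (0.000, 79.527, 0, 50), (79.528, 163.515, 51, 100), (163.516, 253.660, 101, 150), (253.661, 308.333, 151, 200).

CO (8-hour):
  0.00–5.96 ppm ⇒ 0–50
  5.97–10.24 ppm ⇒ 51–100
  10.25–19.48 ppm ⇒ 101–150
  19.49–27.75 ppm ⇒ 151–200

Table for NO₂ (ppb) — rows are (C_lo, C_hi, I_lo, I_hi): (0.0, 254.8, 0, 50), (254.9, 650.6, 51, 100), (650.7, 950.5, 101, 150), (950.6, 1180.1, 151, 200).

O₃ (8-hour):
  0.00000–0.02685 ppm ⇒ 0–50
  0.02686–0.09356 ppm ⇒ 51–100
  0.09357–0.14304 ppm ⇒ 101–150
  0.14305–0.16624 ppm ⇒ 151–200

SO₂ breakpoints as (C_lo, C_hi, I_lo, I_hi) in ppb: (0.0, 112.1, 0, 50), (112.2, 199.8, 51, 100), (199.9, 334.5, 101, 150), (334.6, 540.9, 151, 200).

PM2.5: 33.884 lies in 0.000–79.527, so I_lo=0, I_hi=50, C_lo=0.000, C_hi=79.527.
(50−0)/(79.527−0.000) × (33.884−0.000) + 0 = 50/79.527 × 33.884 + 0 ≈ 21.30 → 21.
CO: 2.36 ∈ [0.00, 5.96] ↔ index [0, 50].
0 + (2.36−0.00)·(50−0)/(5.96−0.00) = 0 + 2.36·50/5.96 ≈ 19.80, so AQI = 20.
NO₂: row 950.6–1180.1 (AQI 151–200). (200−151)·(1121.8−950.6)/(1180.1−950.6) + 151 = 49·171.2/229.5 + 151 ≈ 187.55 → 188.
O₃: 0.15444 ∈ [0.14305, 0.16624] ↔ index [151, 200].
151 + (0.15444−0.14305)·(200−151)/(0.16624−0.14305) = 151 + 0.01139·49/0.02319 ≈ 175.07, so AQI = 175.
SO₂: 136.1 lies in 112.2–199.8, so I_lo=51, I_hi=100, C_lo=112.2, C_hi=199.8.
(100−51)/(199.8−112.2) × (136.1−112.2) + 51 = 49/87.6 × 23.9 + 51 ≈ 64.37 → 64.
Sub-indices: PM2.5→21, CO→20, NO₂→188, O₃→175, SO₂→64. Overall AQI = max = 188; dominant pollutant is NO₂.

188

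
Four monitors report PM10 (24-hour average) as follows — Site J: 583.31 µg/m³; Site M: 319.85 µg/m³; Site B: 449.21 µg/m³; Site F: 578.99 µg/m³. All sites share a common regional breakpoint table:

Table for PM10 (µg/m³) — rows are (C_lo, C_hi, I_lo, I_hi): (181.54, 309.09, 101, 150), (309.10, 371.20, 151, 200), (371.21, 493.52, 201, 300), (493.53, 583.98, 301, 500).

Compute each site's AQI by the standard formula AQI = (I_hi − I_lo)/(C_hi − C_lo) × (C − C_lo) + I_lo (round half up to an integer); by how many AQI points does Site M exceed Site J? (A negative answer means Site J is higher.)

-340

Site J 583.31: bracket 493.53–583.98 → index 301–500; slope 199/90.45, offset 89.78.
AQI = 301 + 199/90.45·89.78 ≈ 498.53 ⇒ 499.
Site M 319.85: bracket 309.10–371.20 → index 151–200; slope 49/62.10, offset 10.75.
AQI = 151 + 49/62.10·10.75 ≈ 159.48 ⇒ 159.
Site B: 449.21 ∈ [371.21, 493.52] ↔ index [201, 300].
201 + (449.21−371.21)·(300−201)/(493.52−371.21) = 201 + 78.00·99/122.31 ≈ 264.13, so AQI = 264.
Site F: 578.99 lies in 493.53–583.98, so I_lo=301, I_hi=500, C_lo=493.53, C_hi=583.98.
(500−301)/(583.98−493.53) × (578.99−493.53) + 301 = 199/90.45 × 85.46 + 301 ≈ 489.02 → 489.
AQIs: Site J=499, Site M=159, Site B=264, Site F=489. Site M (159) − Site J (499) = -340.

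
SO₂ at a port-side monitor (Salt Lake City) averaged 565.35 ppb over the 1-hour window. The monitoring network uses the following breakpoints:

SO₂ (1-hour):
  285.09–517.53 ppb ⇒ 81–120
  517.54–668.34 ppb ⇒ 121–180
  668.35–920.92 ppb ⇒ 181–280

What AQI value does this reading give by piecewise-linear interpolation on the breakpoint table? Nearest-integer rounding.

140

SO₂: 565.35 lies in 517.54–668.34, so I_lo=121, I_hi=180, C_lo=517.54, C_hi=668.34.
(180−121)/(668.34−517.54) × (565.35−517.54) + 121 = 59/150.80 × 47.81 + 121 ≈ 139.71 → 140.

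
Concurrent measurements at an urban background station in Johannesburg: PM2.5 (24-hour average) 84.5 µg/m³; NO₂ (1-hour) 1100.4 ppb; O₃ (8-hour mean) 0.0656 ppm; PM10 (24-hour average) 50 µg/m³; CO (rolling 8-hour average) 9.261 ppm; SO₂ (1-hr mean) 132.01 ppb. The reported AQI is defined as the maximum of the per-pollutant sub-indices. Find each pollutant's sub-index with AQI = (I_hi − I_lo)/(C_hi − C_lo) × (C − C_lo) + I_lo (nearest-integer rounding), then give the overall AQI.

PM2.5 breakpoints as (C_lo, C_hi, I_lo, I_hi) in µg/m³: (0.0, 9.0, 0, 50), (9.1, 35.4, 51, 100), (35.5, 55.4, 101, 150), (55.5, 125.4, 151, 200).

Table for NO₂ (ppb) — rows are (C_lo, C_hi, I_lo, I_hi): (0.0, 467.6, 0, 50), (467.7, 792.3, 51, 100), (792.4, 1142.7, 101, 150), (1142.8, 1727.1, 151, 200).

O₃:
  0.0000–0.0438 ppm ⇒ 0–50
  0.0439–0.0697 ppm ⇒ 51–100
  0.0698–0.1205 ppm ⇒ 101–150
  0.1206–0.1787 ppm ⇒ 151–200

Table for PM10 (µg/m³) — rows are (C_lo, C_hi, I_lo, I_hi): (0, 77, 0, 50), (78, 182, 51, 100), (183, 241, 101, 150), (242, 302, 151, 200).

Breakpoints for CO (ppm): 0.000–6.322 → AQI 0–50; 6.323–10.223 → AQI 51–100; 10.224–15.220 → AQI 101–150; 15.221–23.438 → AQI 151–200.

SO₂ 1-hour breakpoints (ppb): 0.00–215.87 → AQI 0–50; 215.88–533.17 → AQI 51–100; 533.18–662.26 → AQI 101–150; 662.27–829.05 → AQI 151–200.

PM2.5 84.5: bracket 55.5–125.4 → index 151–200; slope 49/69.9, offset 29.0.
AQI = 151 + 49/69.9·29.0 ≈ 171.33 ⇒ 171.
NO₂: 1100.4 ∈ [792.4, 1142.7] ↔ index [101, 150].
101 + (1100.4−792.4)·(150−101)/(1142.7−792.4) = 101 + 308.0·49/350.3 ≈ 144.08, so AQI = 144.
O₃: 0.0656 lies in 0.0439–0.0697, so I_lo=51, I_hi=100, C_lo=0.0439, C_hi=0.0697.
(100−51)/(0.0697−0.0439) × (0.0656−0.0439) + 51 = 49/0.0258 × 0.0217 + 51 ≈ 92.21 → 92.
PM10: row 0–77 (AQI 0–50). (50−0)·(50−0)/(77−0) + 0 = 50·50/77 + 0 ≈ 32.47 → 32.
CO 9.261: bracket 6.323–10.223 → index 51–100; slope 49/3.900, offset 2.938.
AQI = 51 + 49/3.900·2.938 ≈ 87.91 ⇒ 88.
SO₂: 132.01 ∈ [0.00, 215.87] ↔ index [0, 50].
0 + (132.01−0.00)·(50−0)/(215.87−0.00) = 0 + 132.01·50/215.87 ≈ 30.58, so AQI = 31.
Sub-indices: PM2.5→171, NO₂→144, O₃→92, PM10→32, CO→88, SO₂→31. Overall AQI = max = 171; dominant pollutant is PM2.5.

171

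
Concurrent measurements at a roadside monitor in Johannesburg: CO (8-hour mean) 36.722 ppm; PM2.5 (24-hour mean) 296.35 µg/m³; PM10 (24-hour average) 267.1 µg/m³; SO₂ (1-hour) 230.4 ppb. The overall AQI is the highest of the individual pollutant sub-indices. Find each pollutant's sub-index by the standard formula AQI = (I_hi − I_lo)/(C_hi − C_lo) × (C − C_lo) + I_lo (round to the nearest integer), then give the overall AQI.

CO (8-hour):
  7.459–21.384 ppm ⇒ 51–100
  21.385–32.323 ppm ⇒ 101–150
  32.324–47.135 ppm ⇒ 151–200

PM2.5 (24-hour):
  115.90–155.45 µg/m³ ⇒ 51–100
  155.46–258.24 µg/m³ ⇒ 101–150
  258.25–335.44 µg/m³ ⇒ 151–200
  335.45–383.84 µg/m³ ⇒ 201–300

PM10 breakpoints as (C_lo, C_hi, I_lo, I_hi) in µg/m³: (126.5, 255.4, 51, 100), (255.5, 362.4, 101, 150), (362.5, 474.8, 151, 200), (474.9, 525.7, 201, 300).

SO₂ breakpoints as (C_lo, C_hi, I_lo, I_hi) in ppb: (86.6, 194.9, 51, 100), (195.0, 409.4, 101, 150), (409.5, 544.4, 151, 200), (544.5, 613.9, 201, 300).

CO: 36.722 ∈ [32.324, 47.135] ↔ index [151, 200].
151 + (36.722−32.324)·(200−151)/(47.135−32.324) = 151 + 4.398·49/14.811 ≈ 165.55, so AQI = 166.
PM2.5: 296.35 ∈ [258.25, 335.44] ↔ index [151, 200].
151 + (296.35−258.25)·(200−151)/(335.44−258.25) = 151 + 38.10·49/77.19 ≈ 175.19, so AQI = 175.
PM10 267.1: bracket 255.5–362.4 → index 101–150; slope 49/106.9, offset 11.6.
AQI = 101 + 49/106.9·11.6 ≈ 106.32 ⇒ 106.
SO₂ 230.4: bracket 195.0–409.4 → index 101–150; slope 49/214.4, offset 35.4.
AQI = 101 + 49/214.4·35.4 ≈ 109.09 ⇒ 109.
Sub-indices: CO→166, PM2.5→175, PM10→106, SO₂→109. Overall AQI = max = 175; dominant pollutant is PM2.5.
AQI 175: Unhealthy.

175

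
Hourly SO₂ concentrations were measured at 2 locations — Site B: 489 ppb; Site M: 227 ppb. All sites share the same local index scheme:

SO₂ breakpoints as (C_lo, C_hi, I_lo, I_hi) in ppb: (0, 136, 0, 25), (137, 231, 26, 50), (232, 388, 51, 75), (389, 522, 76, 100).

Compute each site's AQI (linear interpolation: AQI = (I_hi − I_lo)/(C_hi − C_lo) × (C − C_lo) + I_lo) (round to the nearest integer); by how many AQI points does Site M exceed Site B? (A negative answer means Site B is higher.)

Site B: 489 lies in 389–522, so I_lo=76, I_hi=100, C_lo=389, C_hi=522.
(100−76)/(522−389) × (489−389) + 76 = 24/133 × 100 + 76 ≈ 94.05 → 94.
Site M: 227 lies in 137–231, so I_lo=26, I_hi=50, C_lo=137, C_hi=231.
(50−26)/(231−137) × (227−137) + 26 = 24/94 × 90 + 26 ≈ 48.98 → 49.
AQIs: Site B=94, Site M=49. Site M (49) − Site B (94) = -45.

-45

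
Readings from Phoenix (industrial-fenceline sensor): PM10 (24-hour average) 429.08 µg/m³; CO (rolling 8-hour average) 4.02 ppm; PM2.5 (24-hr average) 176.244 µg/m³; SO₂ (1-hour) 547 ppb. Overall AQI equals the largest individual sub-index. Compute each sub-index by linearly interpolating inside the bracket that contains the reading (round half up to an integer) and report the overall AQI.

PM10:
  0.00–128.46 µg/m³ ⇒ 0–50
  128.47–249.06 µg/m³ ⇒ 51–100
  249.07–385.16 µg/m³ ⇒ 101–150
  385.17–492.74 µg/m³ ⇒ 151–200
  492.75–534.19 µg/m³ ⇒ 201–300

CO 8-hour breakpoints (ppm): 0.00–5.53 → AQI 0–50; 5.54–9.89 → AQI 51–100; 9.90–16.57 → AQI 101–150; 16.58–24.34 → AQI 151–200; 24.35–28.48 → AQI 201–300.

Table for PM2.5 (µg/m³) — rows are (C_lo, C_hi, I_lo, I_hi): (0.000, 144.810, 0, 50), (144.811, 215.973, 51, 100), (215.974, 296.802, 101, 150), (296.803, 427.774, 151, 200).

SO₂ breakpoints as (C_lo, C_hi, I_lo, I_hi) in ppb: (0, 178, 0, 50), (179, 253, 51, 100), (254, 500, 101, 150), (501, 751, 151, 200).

PM10: row 385.17–492.74 (AQI 151–200). (200−151)·(429.08−385.17)/(492.74−385.17) + 151 = 49·43.91/107.57 + 151 ≈ 171.00 → 171.
CO: row 0.00–5.53 (AQI 0–50). (50−0)·(4.02−0.00)/(5.53−0.00) + 0 = 50·4.02/5.53 + 0 ≈ 36.35 → 36.
PM2.5: 176.244 ∈ [144.811, 215.973] ↔ index [51, 100].
51 + (176.244−144.811)·(100−51)/(215.973−144.811) = 51 + 31.433·49/71.162 ≈ 72.64, so AQI = 73.
SO₂: 547 lies in 501–751, so I_lo=151, I_hi=200, C_lo=501, C_hi=751.
(200−151)/(751−501) × (547−501) + 151 = 49/250 × 46 + 151 ≈ 160.02 → 160.
Sub-indices: PM10→171, CO→36, PM2.5→73, SO₂→160. Overall AQI = max = 171; dominant pollutant is PM10.

171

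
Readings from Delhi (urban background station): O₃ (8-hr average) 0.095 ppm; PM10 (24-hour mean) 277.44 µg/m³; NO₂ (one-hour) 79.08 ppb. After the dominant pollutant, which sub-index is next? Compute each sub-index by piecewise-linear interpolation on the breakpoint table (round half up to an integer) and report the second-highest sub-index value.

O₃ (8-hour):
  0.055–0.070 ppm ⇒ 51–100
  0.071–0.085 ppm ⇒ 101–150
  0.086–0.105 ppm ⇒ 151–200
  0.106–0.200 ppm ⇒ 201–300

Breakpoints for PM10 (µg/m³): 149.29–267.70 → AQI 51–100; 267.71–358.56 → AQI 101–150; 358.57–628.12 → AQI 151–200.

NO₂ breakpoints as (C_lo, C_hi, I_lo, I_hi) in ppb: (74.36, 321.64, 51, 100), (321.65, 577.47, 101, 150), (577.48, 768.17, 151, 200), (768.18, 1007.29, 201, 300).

106

O₃ 0.095: bracket 0.086–0.105 → index 151–200; slope 49/0.019, offset 0.009.
AQI = 151 + 49/0.019·0.009 ≈ 174.21 ⇒ 174.
PM10: 277.44 lies in 267.71–358.56, so I_lo=101, I_hi=150, C_lo=267.71, C_hi=358.56.
(150−101)/(358.56−267.71) × (277.44−267.71) + 101 = 49/90.85 × 9.73 + 101 ≈ 106.25 → 106.
NO₂: 79.08 ∈ [74.36, 321.64] ↔ index [51, 100].
51 + (79.08−74.36)·(100−51)/(321.64−74.36) = 51 + 4.72·49/247.28 ≈ 51.94, so AQI = 52.
Sub-indices: O₃→174, PM10→106, NO₂→52. Ranked high→low: 174, 106, 52. Second-highest sub-index = 106.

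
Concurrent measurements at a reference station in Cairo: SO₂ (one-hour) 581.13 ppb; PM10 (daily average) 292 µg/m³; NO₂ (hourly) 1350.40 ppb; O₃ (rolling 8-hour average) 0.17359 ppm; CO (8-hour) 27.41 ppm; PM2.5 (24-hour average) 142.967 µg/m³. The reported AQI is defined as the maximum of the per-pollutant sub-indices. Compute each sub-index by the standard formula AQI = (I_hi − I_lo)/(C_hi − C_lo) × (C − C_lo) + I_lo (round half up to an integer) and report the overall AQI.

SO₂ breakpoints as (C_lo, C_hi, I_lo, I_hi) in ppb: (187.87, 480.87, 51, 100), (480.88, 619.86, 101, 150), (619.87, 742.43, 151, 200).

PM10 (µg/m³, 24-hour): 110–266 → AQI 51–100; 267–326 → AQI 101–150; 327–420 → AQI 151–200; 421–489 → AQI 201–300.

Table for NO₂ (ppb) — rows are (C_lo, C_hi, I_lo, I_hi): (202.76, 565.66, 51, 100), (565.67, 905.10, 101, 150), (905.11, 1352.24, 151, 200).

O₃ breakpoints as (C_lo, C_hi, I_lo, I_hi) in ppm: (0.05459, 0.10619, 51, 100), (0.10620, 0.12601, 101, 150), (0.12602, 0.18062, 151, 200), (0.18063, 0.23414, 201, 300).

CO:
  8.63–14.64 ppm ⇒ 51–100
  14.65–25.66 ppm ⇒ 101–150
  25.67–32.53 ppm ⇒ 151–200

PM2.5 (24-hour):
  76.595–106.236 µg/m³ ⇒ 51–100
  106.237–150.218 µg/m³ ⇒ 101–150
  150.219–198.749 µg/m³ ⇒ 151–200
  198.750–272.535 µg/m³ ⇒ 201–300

SO₂: row 480.88–619.86 (AQI 101–150). (150−101)·(581.13−480.88)/(619.86−480.88) + 101 = 49·100.25/138.98 + 101 ≈ 136.35 → 136.
PM10: row 267–326 (AQI 101–150). (150−101)·(292−267)/(326−267) + 101 = 49·25/59 + 101 ≈ 121.76 → 122.
NO₂: row 905.11–1352.24 (AQI 151–200). (200−151)·(1350.40−905.11)/(1352.24−905.11) + 151 = 49·445.29/447.13 + 151 ≈ 199.80 → 200.
O₃: 0.17359 ∈ [0.12602, 0.18062] ↔ index [151, 200].
151 + (0.17359−0.12602)·(200−151)/(0.18062−0.12602) = 151 + 0.04757·49/0.05460 ≈ 193.69, so AQI = 194.
CO: 27.41 ∈ [25.67, 32.53] ↔ index [151, 200].
151 + (27.41−25.67)·(200−151)/(32.53−25.67) = 151 + 1.74·49/6.86 ≈ 163.43, so AQI = 163.
PM2.5: 142.967 lies in 106.237–150.218, so I_lo=101, I_hi=150, C_lo=106.237, C_hi=150.218.
(150−101)/(150.218−106.237) × (142.967−106.237) + 101 = 49/43.981 × 36.730 + 101 ≈ 141.92 → 142.
Sub-indices: SO₂→136, PM10→122, NO₂→200, O₃→194, CO→163, PM2.5→142. Overall AQI = max = 200; dominant pollutant is NO₂.

200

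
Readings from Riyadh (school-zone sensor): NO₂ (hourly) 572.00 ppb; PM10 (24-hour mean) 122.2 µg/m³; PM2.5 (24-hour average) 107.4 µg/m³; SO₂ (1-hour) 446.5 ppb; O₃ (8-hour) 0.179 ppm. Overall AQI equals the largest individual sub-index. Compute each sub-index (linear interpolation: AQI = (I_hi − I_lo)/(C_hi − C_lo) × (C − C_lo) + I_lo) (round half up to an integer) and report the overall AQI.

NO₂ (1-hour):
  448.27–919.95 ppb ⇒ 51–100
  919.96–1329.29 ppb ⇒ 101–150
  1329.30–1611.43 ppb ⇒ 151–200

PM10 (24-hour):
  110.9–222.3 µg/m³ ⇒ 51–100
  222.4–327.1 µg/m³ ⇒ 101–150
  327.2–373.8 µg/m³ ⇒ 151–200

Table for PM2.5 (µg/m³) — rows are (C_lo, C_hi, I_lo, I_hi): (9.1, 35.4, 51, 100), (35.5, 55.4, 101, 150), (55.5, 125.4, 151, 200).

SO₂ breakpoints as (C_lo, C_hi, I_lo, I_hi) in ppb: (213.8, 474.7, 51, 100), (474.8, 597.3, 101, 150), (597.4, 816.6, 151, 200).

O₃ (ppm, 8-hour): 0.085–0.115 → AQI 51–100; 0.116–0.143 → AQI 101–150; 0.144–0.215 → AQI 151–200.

187

NO₂: 572.00 lies in 448.27–919.95, so I_lo=51, I_hi=100, C_lo=448.27, C_hi=919.95.
(100−51)/(919.95−448.27) × (572.00−448.27) + 51 = 49/471.68 × 123.73 + 51 ≈ 63.85 → 64.
PM10 122.2: bracket 110.9–222.3 → index 51–100; slope 49/111.4, offset 11.3.
AQI = 51 + 49/111.4·11.3 ≈ 55.97 ⇒ 56.
PM2.5: 107.4 ∈ [55.5, 125.4] ↔ index [151, 200].
151 + (107.4−55.5)·(200−151)/(125.4−55.5) = 151 + 51.9·49/69.9 ≈ 187.38, so AQI = 187.
SO₂: 446.5 ∈ [213.8, 474.7] ↔ index [51, 100].
51 + (446.5−213.8)·(100−51)/(474.7−213.8) = 51 + 232.7·49/260.9 ≈ 94.70, so AQI = 95.
O₃: 0.179 lies in 0.144–0.215, so I_lo=151, I_hi=200, C_lo=0.144, C_hi=0.215.
(200−151)/(0.215−0.144) × (0.179−0.144) + 151 = 49/0.071 × 0.035 + 151 ≈ 175.15 → 175.
Sub-indices: NO₂→64, PM10→56, PM2.5→187, SO₂→95, O₃→175. Overall AQI = max = 187; dominant pollutant is PM2.5.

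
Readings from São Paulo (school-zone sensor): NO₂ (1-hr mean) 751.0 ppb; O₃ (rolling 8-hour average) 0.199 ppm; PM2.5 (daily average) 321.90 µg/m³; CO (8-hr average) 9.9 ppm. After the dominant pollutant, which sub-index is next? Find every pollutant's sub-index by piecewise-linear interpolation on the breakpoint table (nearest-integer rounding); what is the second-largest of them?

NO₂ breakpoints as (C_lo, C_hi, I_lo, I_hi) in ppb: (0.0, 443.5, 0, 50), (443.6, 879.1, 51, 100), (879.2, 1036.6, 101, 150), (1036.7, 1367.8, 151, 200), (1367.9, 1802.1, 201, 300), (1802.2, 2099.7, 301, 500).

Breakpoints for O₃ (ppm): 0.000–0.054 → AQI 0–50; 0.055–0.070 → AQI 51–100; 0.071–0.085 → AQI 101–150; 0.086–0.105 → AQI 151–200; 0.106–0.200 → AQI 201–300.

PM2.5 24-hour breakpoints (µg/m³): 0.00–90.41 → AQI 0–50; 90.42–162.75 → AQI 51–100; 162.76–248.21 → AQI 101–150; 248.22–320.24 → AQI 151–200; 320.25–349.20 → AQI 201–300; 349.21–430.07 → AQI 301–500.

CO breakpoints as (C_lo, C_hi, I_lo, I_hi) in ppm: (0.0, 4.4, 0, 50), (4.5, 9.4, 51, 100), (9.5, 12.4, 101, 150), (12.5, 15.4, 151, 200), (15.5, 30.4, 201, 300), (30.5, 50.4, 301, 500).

207

NO₂: row 443.6–879.1 (AQI 51–100). (100−51)·(751.0−443.6)/(879.1−443.6) + 51 = 49·307.4/435.5 + 51 ≈ 85.59 → 86.
O₃ 0.199: bracket 0.106–0.200 → index 201–300; slope 99/0.094, offset 0.093.
AQI = 201 + 99/0.094·0.093 ≈ 298.95 ⇒ 299.
PM2.5: 321.90 ∈ [320.25, 349.20] ↔ index [201, 300].
201 + (321.90−320.25)·(300−201)/(349.20−320.25) = 201 + 1.65·99/28.95 ≈ 206.64, so AQI = 207.
CO: row 9.5–12.4 (AQI 101–150). (150−101)·(9.9−9.5)/(12.4−9.5) + 101 = 49·0.4/2.9 + 101 ≈ 107.76 → 108.
Sub-indices: NO₂→86, O₃→299, PM2.5→207, CO→108. Ranked high→low: 299, 207, 108, 86. Second-highest sub-index = 207.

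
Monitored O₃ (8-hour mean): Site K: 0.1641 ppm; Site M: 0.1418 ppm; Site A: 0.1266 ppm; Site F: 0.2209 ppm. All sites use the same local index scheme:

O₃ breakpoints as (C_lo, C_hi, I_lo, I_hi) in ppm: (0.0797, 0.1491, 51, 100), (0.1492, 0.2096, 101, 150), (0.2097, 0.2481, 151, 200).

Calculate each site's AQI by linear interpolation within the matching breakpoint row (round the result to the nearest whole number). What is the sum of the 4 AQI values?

Site K 0.1641: bracket 0.1492–0.2096 → index 101–150; slope 49/0.0604, offset 0.0149.
AQI = 101 + 49/0.0604·0.0149 ≈ 113.09 ⇒ 113.
Site M 0.1418: bracket 0.0797–0.1491 → index 51–100; slope 49/0.0694, offset 0.0621.
AQI = 51 + 49/0.0694·0.0621 ≈ 94.85 ⇒ 95.
Site A 0.1266: bracket 0.0797–0.1491 → index 51–100; slope 49/0.0694, offset 0.0469.
AQI = 51 + 49/0.0694·0.0469 ≈ 84.11 ⇒ 84.
Site F 0.2209: bracket 0.2097–0.2481 → index 151–200; slope 49/0.0384, offset 0.0112.
AQI = 151 + 49/0.0384·0.0112 ≈ 165.29 ⇒ 165.
AQIs: Site K=113, Site M=95, Site A=84, Site F=165. Sum = 113 + 95 + 84 + 165 = 457.

457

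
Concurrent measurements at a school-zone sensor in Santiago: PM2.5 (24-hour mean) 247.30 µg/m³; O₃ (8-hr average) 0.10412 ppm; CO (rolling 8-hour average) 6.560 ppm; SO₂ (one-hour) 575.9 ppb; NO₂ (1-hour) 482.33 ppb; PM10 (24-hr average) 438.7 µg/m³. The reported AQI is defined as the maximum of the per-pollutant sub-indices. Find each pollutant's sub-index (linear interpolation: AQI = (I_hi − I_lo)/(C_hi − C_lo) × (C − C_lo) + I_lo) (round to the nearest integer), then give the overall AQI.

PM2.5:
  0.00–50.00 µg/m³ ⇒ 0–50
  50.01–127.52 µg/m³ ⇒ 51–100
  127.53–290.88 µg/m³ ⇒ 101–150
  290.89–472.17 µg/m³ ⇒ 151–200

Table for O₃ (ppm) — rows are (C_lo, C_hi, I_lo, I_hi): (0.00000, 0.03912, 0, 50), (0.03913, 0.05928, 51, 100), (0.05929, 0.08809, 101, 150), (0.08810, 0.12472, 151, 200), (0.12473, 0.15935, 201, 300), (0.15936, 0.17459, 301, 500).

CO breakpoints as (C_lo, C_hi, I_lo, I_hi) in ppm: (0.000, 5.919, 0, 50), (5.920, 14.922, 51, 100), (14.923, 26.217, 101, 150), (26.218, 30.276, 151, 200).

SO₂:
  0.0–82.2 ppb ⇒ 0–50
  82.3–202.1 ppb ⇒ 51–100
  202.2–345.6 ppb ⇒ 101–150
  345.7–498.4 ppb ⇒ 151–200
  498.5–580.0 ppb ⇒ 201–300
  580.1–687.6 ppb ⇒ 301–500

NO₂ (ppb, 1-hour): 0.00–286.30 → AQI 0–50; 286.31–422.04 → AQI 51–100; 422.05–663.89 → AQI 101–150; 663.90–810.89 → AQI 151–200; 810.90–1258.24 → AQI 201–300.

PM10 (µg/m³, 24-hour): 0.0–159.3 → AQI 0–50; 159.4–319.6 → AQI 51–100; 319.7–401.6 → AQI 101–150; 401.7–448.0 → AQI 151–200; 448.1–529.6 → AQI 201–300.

PM2.5: row 127.53–290.88 (AQI 101–150). (150−101)·(247.30−127.53)/(290.88−127.53) + 101 = 49·119.77/163.35 + 101 ≈ 136.93 → 137.
O₃ 0.10412: bracket 0.08810–0.12472 → index 151–200; slope 49/0.03662, offset 0.01602.
AQI = 151 + 49/0.03662·0.01602 ≈ 172.44 ⇒ 172.
CO: row 5.920–14.922 (AQI 51–100). (100−51)·(6.560−5.920)/(14.922−5.920) + 51 = 49·0.640/9.002 + 51 ≈ 54.48 → 54.
SO₂: 575.9 ∈ [498.5, 580.0] ↔ index [201, 300].
201 + (575.9−498.5)·(300−201)/(580.0−498.5) = 201 + 77.4·99/81.5 ≈ 295.02, so AQI = 295.
NO₂: 482.33 lies in 422.05–663.89, so I_lo=101, I_hi=150, C_lo=422.05, C_hi=663.89.
(150−101)/(663.89−422.05) × (482.33−422.05) + 101 = 49/241.84 × 60.28 + 101 ≈ 113.21 → 113.
PM10: row 401.7–448.0 (AQI 151–200). (200−151)·(438.7−401.7)/(448.0−401.7) + 151 = 49·37.0/46.3 + 151 ≈ 190.16 → 190.
Sub-indices: PM2.5→137, O₃→172, CO→54, SO₂→295, NO₂→113, PM10→190. Overall AQI = max = 295; dominant pollutant is SO₂.
AQI 295: Very Unhealthy.

295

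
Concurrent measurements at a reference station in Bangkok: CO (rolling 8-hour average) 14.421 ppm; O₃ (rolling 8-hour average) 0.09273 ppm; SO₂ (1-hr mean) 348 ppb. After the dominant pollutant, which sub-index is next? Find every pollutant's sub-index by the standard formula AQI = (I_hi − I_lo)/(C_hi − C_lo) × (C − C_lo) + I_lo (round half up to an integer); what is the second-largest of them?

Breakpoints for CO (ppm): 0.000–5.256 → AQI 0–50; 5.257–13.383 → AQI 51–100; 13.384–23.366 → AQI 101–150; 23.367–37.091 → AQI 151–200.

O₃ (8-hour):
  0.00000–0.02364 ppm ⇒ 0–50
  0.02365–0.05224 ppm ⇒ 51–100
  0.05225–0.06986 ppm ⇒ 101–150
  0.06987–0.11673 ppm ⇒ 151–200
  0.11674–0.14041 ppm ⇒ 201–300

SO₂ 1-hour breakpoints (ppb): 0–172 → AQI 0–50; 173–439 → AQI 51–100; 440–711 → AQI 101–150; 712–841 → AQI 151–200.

106

CO 14.421: bracket 13.384–23.366 → index 101–150; slope 49/9.982, offset 1.037.
AQI = 101 + 49/9.982·1.037 ≈ 106.09 ⇒ 106.
O₃: 0.09273 lies in 0.06987–0.11673, so I_lo=151, I_hi=200, C_lo=0.06987, C_hi=0.11673.
(200−151)/(0.11673−0.06987) × (0.09273−0.06987) + 151 = 49/0.04686 × 0.02286 + 151 ≈ 174.90 → 175.
SO₂: 348 lies in 173–439, so I_lo=51, I_hi=100, C_lo=173, C_hi=439.
(100−51)/(439−173) × (348−173) + 51 = 49/266 × 175 + 51 ≈ 83.24 → 83.
Sub-indices: CO→106, O₃→175, SO₂→83. Ranked high→low: 175, 106, 83. Second-highest sub-index = 106.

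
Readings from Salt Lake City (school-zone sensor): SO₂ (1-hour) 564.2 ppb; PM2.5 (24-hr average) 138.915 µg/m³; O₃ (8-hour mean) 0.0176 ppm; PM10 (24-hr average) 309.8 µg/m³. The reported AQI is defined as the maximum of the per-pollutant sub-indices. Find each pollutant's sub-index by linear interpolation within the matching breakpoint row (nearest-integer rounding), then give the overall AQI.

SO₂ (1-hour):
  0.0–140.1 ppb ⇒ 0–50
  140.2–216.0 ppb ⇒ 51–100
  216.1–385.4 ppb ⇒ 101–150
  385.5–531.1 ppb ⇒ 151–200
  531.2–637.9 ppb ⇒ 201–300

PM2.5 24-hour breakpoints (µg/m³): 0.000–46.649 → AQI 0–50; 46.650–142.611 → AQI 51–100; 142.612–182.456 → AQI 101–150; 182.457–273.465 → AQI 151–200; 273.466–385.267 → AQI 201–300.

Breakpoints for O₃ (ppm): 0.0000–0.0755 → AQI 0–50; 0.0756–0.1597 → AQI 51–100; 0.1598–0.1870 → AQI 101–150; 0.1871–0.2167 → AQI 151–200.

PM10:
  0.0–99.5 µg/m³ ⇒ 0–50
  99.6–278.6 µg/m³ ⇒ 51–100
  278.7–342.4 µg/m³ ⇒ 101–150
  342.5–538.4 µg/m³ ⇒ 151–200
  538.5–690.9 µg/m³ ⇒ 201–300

SO₂: 564.2 ∈ [531.2, 637.9] ↔ index [201, 300].
201 + (564.2−531.2)·(300−201)/(637.9−531.2) = 201 + 33.0·99/106.7 ≈ 231.62, so AQI = 232.
PM2.5: row 46.650–142.611 (AQI 51–100). (100−51)·(138.915−46.650)/(142.611−46.650) + 51 = 49·92.265/95.961 + 51 ≈ 98.11 → 98.
O₃: 0.0176 lies in 0.0000–0.0755, so I_lo=0, I_hi=50, C_lo=0.0000, C_hi=0.0755.
(50−0)/(0.0755−0.0000) × (0.0176−0.0000) + 0 = 50/0.0755 × 0.0176 + 0 ≈ 11.66 → 12.
PM10 309.8: bracket 278.7–342.4 → index 101–150; slope 49/63.7, offset 31.1.
AQI = 101 + 49/63.7·31.1 ≈ 124.92 ⇒ 125.
Sub-indices: SO₂→232, PM2.5→98, O₃→12, PM10→125. Overall AQI = max = 232; dominant pollutant is SO₂.

232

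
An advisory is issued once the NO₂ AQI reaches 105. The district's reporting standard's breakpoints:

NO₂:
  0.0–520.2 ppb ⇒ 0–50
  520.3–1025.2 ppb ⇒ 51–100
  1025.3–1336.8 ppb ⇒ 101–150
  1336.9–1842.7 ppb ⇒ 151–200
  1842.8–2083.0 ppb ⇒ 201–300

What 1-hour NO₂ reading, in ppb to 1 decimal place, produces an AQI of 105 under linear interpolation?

AQI 105 lies in the 101–150 band, which corresponds to 1025.3–1336.8 ppb.
C = 1025.3 + (105−101)×(1336.8−1025.3)/(150−101) = 1025.3 + 4×311.5/49 ≈ 1050.729 ppb → 1050.7 ppb to 1 dp.

1050.7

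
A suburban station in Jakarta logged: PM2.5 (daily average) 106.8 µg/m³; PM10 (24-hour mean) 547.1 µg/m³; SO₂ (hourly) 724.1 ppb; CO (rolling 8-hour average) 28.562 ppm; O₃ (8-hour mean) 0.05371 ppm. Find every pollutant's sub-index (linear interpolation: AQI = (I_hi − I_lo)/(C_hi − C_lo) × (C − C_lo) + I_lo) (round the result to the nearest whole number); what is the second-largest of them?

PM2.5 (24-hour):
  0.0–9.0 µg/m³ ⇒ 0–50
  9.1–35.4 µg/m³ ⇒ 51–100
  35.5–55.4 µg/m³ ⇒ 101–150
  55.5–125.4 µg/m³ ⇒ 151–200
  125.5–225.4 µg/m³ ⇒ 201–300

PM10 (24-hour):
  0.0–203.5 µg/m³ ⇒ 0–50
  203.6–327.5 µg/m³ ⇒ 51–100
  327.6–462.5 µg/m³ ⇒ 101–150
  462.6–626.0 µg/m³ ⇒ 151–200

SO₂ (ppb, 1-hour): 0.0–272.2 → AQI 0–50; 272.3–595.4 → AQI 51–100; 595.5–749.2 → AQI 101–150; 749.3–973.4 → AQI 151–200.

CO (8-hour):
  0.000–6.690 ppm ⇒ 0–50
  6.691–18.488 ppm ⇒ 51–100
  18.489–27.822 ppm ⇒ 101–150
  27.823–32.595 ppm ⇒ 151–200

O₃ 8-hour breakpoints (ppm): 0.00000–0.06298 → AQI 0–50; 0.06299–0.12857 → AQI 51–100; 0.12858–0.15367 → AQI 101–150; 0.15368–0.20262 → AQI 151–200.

176

PM2.5: 106.8 ∈ [55.5, 125.4] ↔ index [151, 200].
151 + (106.8−55.5)·(200−151)/(125.4−55.5) = 151 + 51.3·49/69.9 ≈ 186.96, so AQI = 187.
PM10: 547.1 ∈ [462.6, 626.0] ↔ index [151, 200].
151 + (547.1−462.6)·(200−151)/(626.0−462.6) = 151 + 84.5·49/163.4 ≈ 176.34, so AQI = 176.
SO₂: 724.1 lies in 595.5–749.2, so I_lo=101, I_hi=150, C_lo=595.5, C_hi=749.2.
(150−101)/(749.2−595.5) × (724.1−595.5) + 101 = 49/153.7 × 128.6 + 101 ≈ 142.00 → 142.
CO: 28.562 ∈ [27.823, 32.595] ↔ index [151, 200].
151 + (28.562−27.823)·(200−151)/(32.595−27.823) = 151 + 0.739·49/4.772 ≈ 158.59, so AQI = 159.
O₃: row 0.00000–0.06298 (AQI 0–50). (50−0)·(0.05371−0.00000)/(0.06298−0.00000) + 0 = 50·0.05371/0.06298 + 0 ≈ 42.64 → 43.
Sub-indices: PM2.5→187, PM10→176, SO₂→142, CO→159, O₃→43. Ranked high→low: 187, 176, 159, 142, 43. Second-highest sub-index = 176.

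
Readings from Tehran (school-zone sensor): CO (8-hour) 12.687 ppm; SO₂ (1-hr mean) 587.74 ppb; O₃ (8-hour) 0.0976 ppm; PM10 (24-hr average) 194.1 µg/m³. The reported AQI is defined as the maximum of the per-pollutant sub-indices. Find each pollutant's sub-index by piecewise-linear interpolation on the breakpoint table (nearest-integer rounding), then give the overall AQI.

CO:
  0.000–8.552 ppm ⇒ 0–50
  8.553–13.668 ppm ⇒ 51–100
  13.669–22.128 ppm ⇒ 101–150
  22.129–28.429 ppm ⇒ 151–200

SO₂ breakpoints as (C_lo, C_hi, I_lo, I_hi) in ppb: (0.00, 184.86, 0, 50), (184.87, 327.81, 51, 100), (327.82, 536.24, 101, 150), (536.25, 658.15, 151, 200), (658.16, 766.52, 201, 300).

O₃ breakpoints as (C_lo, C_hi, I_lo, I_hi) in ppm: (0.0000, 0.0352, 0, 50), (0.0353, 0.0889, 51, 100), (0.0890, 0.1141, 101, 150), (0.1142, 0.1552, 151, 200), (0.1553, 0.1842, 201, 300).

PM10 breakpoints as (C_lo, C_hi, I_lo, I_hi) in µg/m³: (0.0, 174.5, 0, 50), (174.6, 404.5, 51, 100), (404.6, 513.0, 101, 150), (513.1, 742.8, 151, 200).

CO: row 8.553–13.668 (AQI 51–100). (100−51)·(12.687−8.553)/(13.668−8.553) + 51 = 49·4.134/5.115 + 51 ≈ 90.60 → 91.
SO₂: row 536.25–658.15 (AQI 151–200). (200−151)·(587.74−536.25)/(658.15−536.25) + 151 = 49·51.49/121.90 + 151 ≈ 171.70 → 172.
O₃: 0.0976 lies in 0.0890–0.1141, so I_lo=101, I_hi=150, C_lo=0.0890, C_hi=0.1141.
(150−101)/(0.1141−0.0890) × (0.0976−0.0890) + 101 = 49/0.0251 × 0.0086 + 101 ≈ 117.79 → 118.
PM10: 194.1 ∈ [174.6, 404.5] ↔ index [51, 100].
51 + (194.1−174.6)·(100−51)/(404.5−174.6) = 51 + 19.5·49/229.9 ≈ 55.16, so AQI = 55.
Sub-indices: CO→91, SO₂→172, O₃→118, PM10→55. Overall AQI = max = 172; dominant pollutant is SO₂.
AQI 172: Unhealthy.

172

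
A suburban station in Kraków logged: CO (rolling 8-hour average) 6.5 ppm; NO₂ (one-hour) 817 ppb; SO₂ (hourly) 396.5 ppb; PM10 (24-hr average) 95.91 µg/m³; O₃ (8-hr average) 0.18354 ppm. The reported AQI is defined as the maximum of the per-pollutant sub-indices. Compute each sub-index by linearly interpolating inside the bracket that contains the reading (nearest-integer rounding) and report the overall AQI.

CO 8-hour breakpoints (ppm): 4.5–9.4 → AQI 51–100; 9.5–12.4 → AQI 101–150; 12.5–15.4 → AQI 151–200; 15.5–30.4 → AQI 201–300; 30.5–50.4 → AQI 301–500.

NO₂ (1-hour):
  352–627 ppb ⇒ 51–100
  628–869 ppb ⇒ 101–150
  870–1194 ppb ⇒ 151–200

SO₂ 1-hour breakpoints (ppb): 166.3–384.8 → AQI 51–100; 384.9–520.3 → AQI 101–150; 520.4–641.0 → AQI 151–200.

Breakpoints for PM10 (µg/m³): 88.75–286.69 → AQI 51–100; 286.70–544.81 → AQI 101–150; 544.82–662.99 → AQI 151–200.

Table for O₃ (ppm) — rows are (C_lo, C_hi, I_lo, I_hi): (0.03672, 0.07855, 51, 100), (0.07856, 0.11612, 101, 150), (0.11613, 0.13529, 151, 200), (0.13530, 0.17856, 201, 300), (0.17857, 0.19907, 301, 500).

349

CO: 6.5 lies in 4.5–9.4, so I_lo=51, I_hi=100, C_lo=4.5, C_hi=9.4.
(100−51)/(9.4−4.5) × (6.5−4.5) + 51 = 49/4.9 × 2.0 + 51 ≈ 71.00 → 71.
NO₂: 817 lies in 628–869, so I_lo=101, I_hi=150, C_lo=628, C_hi=869.
(150−101)/(869−628) × (817−628) + 101 = 49/241 × 189 + 101 ≈ 139.43 → 139.
SO₂: row 384.9–520.3 (AQI 101–150). (150−101)·(396.5−384.9)/(520.3−384.9) + 101 = 49·11.6/135.4 + 101 ≈ 105.20 → 105.
PM10: 95.91 lies in 88.75–286.69, so I_lo=51, I_hi=100, C_lo=88.75, C_hi=286.69.
(100−51)/(286.69−88.75) × (95.91−88.75) + 51 = 49/197.94 × 7.16 + 51 ≈ 52.77 → 53.
O₃: 0.18354 lies in 0.17857–0.19907, so I_lo=301, I_hi=500, C_lo=0.17857, C_hi=0.19907.
(500−301)/(0.19907−0.17857) × (0.18354−0.17857) + 301 = 199/0.02050 × 0.00497 + 301 ≈ 349.25 → 349.
Sub-indices: CO→71, NO₂→139, SO₂→105, PM10→53, O₃→349. Overall AQI = max = 349; dominant pollutant is O₃.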